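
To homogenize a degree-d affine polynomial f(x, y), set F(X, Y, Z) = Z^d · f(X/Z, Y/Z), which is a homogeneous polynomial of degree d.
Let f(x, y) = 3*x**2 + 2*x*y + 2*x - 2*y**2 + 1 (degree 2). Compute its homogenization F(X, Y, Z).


F(X, Y, Z) = 3*X**2 + 2*X*Y + 2*X*Z - 2*Y**2 + Z**2

deg(f) = 2.
Substitute x = X/Z, y = Y/Z into f, then multiply by Z^2.
  monomial 3·x^2·y^0 ↦ 3·X^2·Y^0·Z^0.
  monomial 2·x^1·y^1 ↦ 2·X^1·Y^1·Z^0.
  monomial 2·x^1·y^0 ↦ 2·X^1·Y^0·Z^1.
  monomial -2·x^0·y^2 ↦ -2·X^0·Y^2·Z^0.
  monomial 1·x^0·y^0 ↦ 1·X^0·Y^0·Z^2.
Collecting: F(X, Y, Z) = 3*X**2 + 2*X*Y + 2*X*Z - 2*Y**2 + Z**2.


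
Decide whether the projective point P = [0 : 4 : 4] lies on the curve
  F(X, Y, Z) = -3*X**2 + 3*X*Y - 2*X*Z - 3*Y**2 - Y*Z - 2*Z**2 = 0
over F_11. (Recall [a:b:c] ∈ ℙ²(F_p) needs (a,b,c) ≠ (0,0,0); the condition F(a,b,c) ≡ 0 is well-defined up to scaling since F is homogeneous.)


F(0,4,4) ≡ 3 (mod 11); P is NOT on the curve.

Evaluate F(0, 4, 4) term-by-term (mod 11).
  -3*X**2 ↦ -3·0·1·1 = 0
  3*X*Y ↦ 3·0·4·1 = 0
  -2*X*Z ↦ -2·0·1·4 = 0
  -3*Y**2 ↦ -3·1·16·1 = -48
  -Y*Z ↦ -1·1·4·4 = -16
  -2*Z**2 ↦ -2·1·1·16 = -32
Sum: F(0, 4, 4) = (0) + (0) + (0) + (-48) + (-16) + (-32) = -96.
Reducing mod 11: -96 ≡ 3 (mod 11).
Since F(a, b, c) ≡ 3 ≠ 0 (mod 11), P does NOT lie on the curve.


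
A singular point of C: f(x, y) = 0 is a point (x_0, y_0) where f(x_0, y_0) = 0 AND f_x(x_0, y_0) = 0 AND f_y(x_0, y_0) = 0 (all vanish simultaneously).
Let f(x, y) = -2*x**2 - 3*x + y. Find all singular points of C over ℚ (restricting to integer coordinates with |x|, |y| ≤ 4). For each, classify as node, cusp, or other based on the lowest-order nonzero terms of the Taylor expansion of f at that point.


No singular points in the scanned grid; C is smooth there.

Compute partial derivatives:
  f_x = -4*x - 3.
  f_y = 1.
f_y = 1 is a nonzero constant, so f_y never vanishes: no point (x, y) can satisfy f = f_x = f_y = 0. In particular no (x, y) ∈ {−4, ..., 4}² is singular; the curve is smooth.


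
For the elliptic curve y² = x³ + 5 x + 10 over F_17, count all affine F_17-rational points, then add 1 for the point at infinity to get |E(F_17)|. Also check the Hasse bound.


Affine points = {(1, 4), (1, 13), (3, 1), (3, 16), (4, 3), (4, 14), (6, 1), (6, 16), (8, 1), (8, 16), (9, 6), (9, 11), (11, 6), (11, 11), (12, 8), (12, 9), (14, 6), (14, 11), (15, 3), (15, 14), (16, 2), (16, 15)}; affine count = 22; |E(F_17)| = 23.

Discriminant check: Δ ∝ 4a³ + 27b² = 4·5³ + 27·10² = 4·125 + 27·100 ≡ 4 (mod 17). Nonzero ⇒ E is nonsingular.
For each x ∈ F_17, compute rhs = x³ + 5·x + 10 mod 17, then count y ∈ F_17 with y² ≡ rhs.
  x = 0: rhs = 10, matching y values: none (0 points).
  x = 1: rhs = 16, matching y values: 4, 13 (2 points).
  x = 2: rhs = 11, matching y values: none (0 points).
  x = 3: rhs = 1, matching y values: 1, 16 (2 points).
  x = 4: rhs = 9, matching y values: 3, 14 (2 points).
  x = 5: rhs = 7, matching y values: none (0 points).
  x = 6: rhs = 1, matching y values: 1, 16 (2 points).
  x = 7: rhs = 14, matching y values: none (0 points).
  x = 8: rhs = 1, matching y values: 1, 16 (2 points).
  x = 9: rhs = 2, matching y values: 6, 11 (2 points).
  x = 10: rhs = 6, matching y values: none (0 points).
  x = 11: rhs = 2, matching y values: 6, 11 (2 points).
  x = 12: rhs = 13, matching y values: 8, 9 (2 points).
  x = 13: rhs = 11, matching y values: none (0 points).
  x = 14: rhs = 2, matching y values: 6, 11 (2 points).
  x = 15: rhs = 9, matching y values: 3, 14 (2 points).
  x = 16: rhs = 4, matching y values: 2, 15 (2 points).
Total affine count: 22.
Full point count |E(F_17)| = 22 + 1 = 23.
Hasse bound: |23 − (17+1)| = |5| = 5 ≤ 2√17 ≈ 8.2462 ✓.


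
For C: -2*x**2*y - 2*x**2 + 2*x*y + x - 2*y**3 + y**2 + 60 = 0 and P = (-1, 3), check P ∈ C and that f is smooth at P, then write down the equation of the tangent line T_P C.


Tangent line at P: 23*x - 52*y + 179 = 0.

Step 1: f(-1, 3) = 0, so P lies on C.
Step 2: partial derivatives
  f_x(x, y) = -4*x*y - 4*x + 2*y + 1, f_y(x, y) = -2*x**2 + 2*x - 6*y**2 + 2*y.
  f_x(P) = 23, f_y(P) = -52 (gradient nonzero, so P is smooth).
Step 3: tangent line at P: 23·(x − -1) + -52·(y − 3) = 0.
Expanding: 23*x - 52*y + 179 = 0.


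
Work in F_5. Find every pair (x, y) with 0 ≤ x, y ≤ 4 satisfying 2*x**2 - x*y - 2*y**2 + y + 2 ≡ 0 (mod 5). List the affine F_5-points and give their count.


Affine F_5-points: {(2, 0), (2, 2), (3, 0), (3, 4), (4, 2), (4, 4)}; count = 6.

For each of the 25 pairs (x, y) ∈ F_5², evaluate f(x, y) mod 5. Record the zeros.
  x = 0: [0↦2, 1↦1, 2↦1, 3↦2, 4↦4]  zeros at y ∈ ∅
  x = 1: [0↦4, 1↦2, 2↦1, 3↦1, 4↦2]  zeros at y ∈ ∅
  x = 2: [0↦0, 1↦2, 2↦0, 3↦4, 4↦4]  zeros at y ∈ {0, 2}
  x = 3: [0↦0, 1↦1, 2↦3, 3↦1, 4↦0]  zeros at y ∈ {0, 4}
  x = 4: [0↦4, 1↦4, 2↦0, 3↦2, 4↦0]  zeros at y ∈ {2, 4}
Collecting zeros: affine points = {(2, 0), (2, 2), (3, 0), (3, 4), (4, 2), (4, 4)}.
Total count |C(F_5)_aff| = 6.


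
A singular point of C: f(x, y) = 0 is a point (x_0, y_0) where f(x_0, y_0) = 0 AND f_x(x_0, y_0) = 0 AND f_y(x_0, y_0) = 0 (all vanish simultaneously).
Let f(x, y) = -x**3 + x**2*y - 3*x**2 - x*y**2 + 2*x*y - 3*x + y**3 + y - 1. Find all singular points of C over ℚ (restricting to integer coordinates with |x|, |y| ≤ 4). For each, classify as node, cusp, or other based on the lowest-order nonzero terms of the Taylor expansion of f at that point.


Singular points: {(-1, 0)}; classification: cusp.

Compute partial derivatives:
  f_x = -3*x**2 + 2*x*y - 6*x - y**2 + 2*y - 3.
  f_y = x**2 - 2*x*y + 2*x + 3*y**2 + 1.
Scan x_0 ∈ {−4, ..., 4}. For each x_0, f_y(x_0, y) is a polynomial in y; find its integer roots y ∈ {−4, ..., 4}, then test f_x and f at those candidates.
  x = -4: f_y(-4, y) = 3*y**2 + 8*y + 9; no integer root y with |y| ≤ 4.
  x = -3: f_y(-3, y) = 3*y**2 + 6*y + 4; no integer root y with |y| ≤ 4.
  x = -2: f_y(-2, y) = 3*y**2 + 4*y + 1; vanishes at y ∈ {-1}. (-2, -1): f_x = -2 ≠ 0.
  x = -1: f_y(-1, y) = 3*y**2 + 2*y; vanishes at y ∈ {0}. (-1, 0): f_x = 0, f = 0 — SINGULAR.
  x = 0: f_y(0, y) = 3*y**2 + 1; no integer root y with |y| ≤ 4.
  x = 1: f_y(1, y) = 3*y**2 - 2*y + 4; no integer root y with |y| ≤ 4.
  x = 2: f_y(2, y) = 3*y**2 - 4*y + 9; no integer root y with |y| ≤ 4.
  x = 3: f_y(3, y) = 3*y**2 - 6*y + 16; no integer root y with |y| ≤ 4.
  x = 4: f_y(4, y) = 3*y**2 - 8*y + 25; no integer root y with |y| ≤ 4.
Only singular point on the grid: (-1, 0).
Classify: substitute x = -1 + u, y = 0 + v and expand: f = -u**3 + u**2*v - u*v**2 + v**3 + v**2.
No constant or linear terms (consistent with a singular point). Quadratic part: v**2. Cubic part: -u**3 + u**2*v - u*v**2 + v**3.
The quadratic part v**2 is a perfect square, so there is a single (double) tangent line v = 0, i.e. y = 0. Restricting the cubic part to that line (v = 0) leaves -u**3 ≠ 0, so f is not divisible by v and the branch is v² ≈ u**3 to lowest order — this is a cusp.
Classification: cusp.


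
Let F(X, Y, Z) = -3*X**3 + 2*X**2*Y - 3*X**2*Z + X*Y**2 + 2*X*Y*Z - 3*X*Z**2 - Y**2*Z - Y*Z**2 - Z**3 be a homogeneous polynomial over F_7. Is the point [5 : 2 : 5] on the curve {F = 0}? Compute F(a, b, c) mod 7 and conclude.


F(5,2,5) ≡ 6 (mod 7); P is NOT on the curve.

Evaluate F(5, 2, 5) term-by-term (mod 7).
  -3*X**3 ↦ -3·125·1·1 = -375
  2*X**2*Y ↦ 2·25·2·1 = 100
  -3*X**2*Z ↦ -3·25·1·5 = -375
  X*Y**2 ↦ 1·5·4·1 = 20
  2*X*Y*Z ↦ 2·5·2·5 = 100
  -3*X*Z**2 ↦ -3·5·1·25 = -375
  -Y**2*Z ↦ -1·1·4·5 = -20
  -Y*Z**2 ↦ -1·1·2·25 = -50
  -Z**3 ↦ -1·1·1·125 = -125
Sum: F(5, 2, 5) = (-375) + (100) + (-375) + (20) + (100) + (-375) + (-20) + (-50) + (-125) = -1100.
Reducing mod 7: -1100 ≡ 6 (mod 7).
Since F(a, b, c) ≡ 6 ≠ 0 (mod 7), P does NOT lie on the curve.


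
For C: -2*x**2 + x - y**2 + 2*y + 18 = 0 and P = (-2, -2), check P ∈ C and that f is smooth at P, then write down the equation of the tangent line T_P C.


Tangent line at P: 9*x + 6*y + 30 = 0.

Step 1: f(-2, -2) = 0, so P lies on C.
Step 2: partial derivatives
  f_x(x, y) = 1 - 4*x, f_y(x, y) = 2 - 2*y.
  f_x(P) = 9, f_y(P) = 6 (gradient nonzero, so P is smooth).
Step 3: tangent line at P: 9·(x − -2) + 6·(y − -2) = 0.
Expanding: 9*x + 6*y + 30 = 0.


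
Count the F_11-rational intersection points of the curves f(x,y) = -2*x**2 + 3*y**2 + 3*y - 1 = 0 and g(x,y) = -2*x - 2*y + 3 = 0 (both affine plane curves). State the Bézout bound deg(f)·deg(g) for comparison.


Common zeros: {(5, 2), (7, 0)}; count = 2; Bézout bound = 2.

deg(f) = 2, deg(g) = 1, so Bézout bound = 2.
Scan x ∈ F_11. For each x, list the y ∈ F_11 with f(x, y) ≡ 0 and those with g(x, y) ≡ 0 (mod 11); the common zeros in that column are the intersection.
  x = 0: f ≡ 0 at y ∈ ∅; g ≡ 0 at y ∈ {7}; common: ∅.
  x = 1: f ≡ 0 at y ∈ {3, 7}; g ≡ 0 at y ∈ {6}; common: ∅.
  x = 2: f ≡ 0 at y ∈ ∅; g ≡ 0 at y ∈ {5}; common: ∅.
  x = 3: f ≡ 0 at y ∈ ∅; g ≡ 0 at y ∈ {4}; common: ∅.
  x = 4: f ≡ 0 at y ∈ {0, 10}; g ≡ 0 at y ∈ {3}; common: ∅.
  x = 5: f ≡ 0 at y ∈ {2, 8}; g ≡ 0 at y ∈ {2}; common: {2}.
  x = 6: f ≡ 0 at y ∈ {2, 8}; g ≡ 0 at y ∈ {1}; common: ∅.
  x = 7: f ≡ 0 at y ∈ {0, 10}; g ≡ 0 at y ∈ {0}; common: {0}.
  x = 8: f ≡ 0 at y ∈ ∅; g ≡ 0 at y ∈ {10}; common: ∅.
  x = 9: f ≡ 0 at y ∈ ∅; g ≡ 0 at y ∈ {9}; common: ∅.
  x = 10: f ≡ 0 at y ∈ {3, 7}; g ≡ 0 at y ∈ {8}; common: ∅.
Collecting: common zeros = {(5, 2), (7, 0)}, so the count is 2.
Comparison with the Bézout bound: 2 ≤ 2 = deg(f)·deg(g), as expected for curves with no common component (the bound is attained).


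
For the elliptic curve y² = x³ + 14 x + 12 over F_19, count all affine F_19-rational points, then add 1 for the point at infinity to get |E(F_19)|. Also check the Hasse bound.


Affine points = {(3, 9), (3, 10), (5, 6), (5, 13), (7, 4), (7, 15), (8, 3), (8, 16), (13, 4), (13, 15), (14, 8), (14, 11), (15, 5), (15, 14), (16, 0), (18, 4), (18, 15)}; affine count = 17; |E(F_19)| = 18.

Discriminant check: Δ ∝ 4a³ + 27b² = 4·14³ + 27·12² = 4·2744 + 27·144 ≡ 6 (mod 19). Nonzero ⇒ E is nonsingular.
For each x ∈ F_19, compute rhs = x³ + 14·x + 12 mod 19, then count y ∈ F_19 with y² ≡ rhs.
  x = 0: rhs = 12, matching y values: none (0 points).
  x = 1: rhs = 8, matching y values: none (0 points).
  x = 2: rhs = 10, matching y values: none (0 points).
  x = 3: rhs = 5, matching y values: 9, 10 (2 points).
  x = 4: rhs = 18, matching y values: none (0 points).
  x = 5: rhs = 17, matching y values: 6, 13 (2 points).
  x = 6: rhs = 8, matching y values: none (0 points).
  x = 7: rhs = 16, matching y values: 4, 15 (2 points).
  x = 8: rhs = 9, matching y values: 3, 16 (2 points).
  x = 9: rhs = 12, matching y values: none (0 points).
  x = 10: rhs = 12, matching y values: none (0 points).
  x = 11: rhs = 15, matching y values: none (0 points).
  x = 12: rhs = 8, matching y values: none (0 points).
  x = 13: rhs = 16, matching y values: 4, 15 (2 points).
  x = 14: rhs = 7, matching y values: 8, 11 (2 points).
  x = 15: rhs = 6, matching y values: 5, 14 (2 points).
  x = 16: rhs = 0, matching y values: 0 (1 points).
  x = 17: rhs = 14, matching y values: none (0 points).
  x = 18: rhs = 16, matching y values: 4, 15 (2 points).
Total affine count: 17.
Full point count |E(F_19)| = 17 + 1 = 18.
Hasse bound: |18 − (19+1)| = |-2| = 2 ≤ 2√19 ≈ 8.7178 ✓.


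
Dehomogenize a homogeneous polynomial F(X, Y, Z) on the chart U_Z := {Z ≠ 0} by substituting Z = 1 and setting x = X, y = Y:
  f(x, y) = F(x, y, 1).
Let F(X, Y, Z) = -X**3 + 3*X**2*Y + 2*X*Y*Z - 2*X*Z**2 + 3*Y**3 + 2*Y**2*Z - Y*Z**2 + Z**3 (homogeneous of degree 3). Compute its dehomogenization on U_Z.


f(x, y) = -x**3 + 3*x**2*y + 2*x*y - 2*x + 3*y**3 + 2*y**2 - y + 1

On U_Z we set Z = 1. Each monomial c·X^i·Y^j·Z^k in F becomes c·x^i·y^j·1^k = c·x^i·y^j.
Substituting Z = 1: F(X, Y, 1) = -x**3 + 3*x**2*y + 2*x*y - 2*x + 3*y**3 + 2*y**2 - y + 1.
Note: deg(f) ≤ deg(F) = 3; strict inequality happens when F is divisible by Z (lost terms).


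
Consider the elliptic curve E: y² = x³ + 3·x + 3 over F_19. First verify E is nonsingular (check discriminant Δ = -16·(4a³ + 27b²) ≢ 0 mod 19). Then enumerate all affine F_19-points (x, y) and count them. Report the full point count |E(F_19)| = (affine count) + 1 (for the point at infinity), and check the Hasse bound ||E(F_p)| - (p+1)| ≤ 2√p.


Affine points = {(1, 8), (1, 11), (2, 6), (2, 13), (3, 1), (3, 18), (6, 3), (6, 16), (7, 5), (7, 14), (8, 8), (8, 11), (10, 8), (10, 11), (12, 0), (13, 4), (13, 15), (16, 9), (16, 10)}; affine count = 19; |E(F_19)| = 20.

Discriminant check: Δ ∝ 4a³ + 27b² = 4·3³ + 27·3² = 4·27 + 27·9 ≡ 9 (mod 19). Nonzero ⇒ E is nonsingular.
For each x ∈ F_19, compute rhs = x³ + 3·x + 3 mod 19, then count y ∈ F_19 with y² ≡ rhs.
  x = 0: rhs = 3, matching y values: none (0 points).
  x = 1: rhs = 7, matching y values: 8, 11 (2 points).
  x = 2: rhs = 17, matching y values: 6, 13 (2 points).
  x = 3: rhs = 1, matching y values: 1, 18 (2 points).
  x = 4: rhs = 3, matching y values: none (0 points).
  x = 5: rhs = 10, matching y values: none (0 points).
  x = 6: rhs = 9, matching y values: 3, 16 (2 points).
  x = 7: rhs = 6, matching y values: 5, 14 (2 points).
  x = 8: rhs = 7, matching y values: 8, 11 (2 points).
  x = 9: rhs = 18, matching y values: none (0 points).
  x = 10: rhs = 7, matching y values: 8, 11 (2 points).
  x = 11: rhs = 18, matching y values: none (0 points).
  x = 12: rhs = 0, matching y values: 0 (1 points).
  x = 13: rhs = 16, matching y values: 4, 15 (2 points).
  x = 14: rhs = 15, matching y values: none (0 points).
  x = 15: rhs = 3, matching y values: none (0 points).
  x = 16: rhs = 5, matching y values: 9, 10 (2 points).
  x = 17: rhs = 8, matching y values: none (0 points).
  x = 18: rhs = 18, matching y values: none (0 points).
Total affine count: 19.
Full point count |E(F_19)| = 19 + 1 = 20.
Hasse bound: |20 − (19+1)| = |0| = 0 ≤ 2√19 ≈ 8.7178 ✓.


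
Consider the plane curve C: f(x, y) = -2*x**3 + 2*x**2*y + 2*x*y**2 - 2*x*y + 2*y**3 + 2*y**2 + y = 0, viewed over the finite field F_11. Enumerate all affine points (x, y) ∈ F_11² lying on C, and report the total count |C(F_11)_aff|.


Affine F_11-points: {(0, 0), (4, 2), (4, 6), (4, 9), (5, 8), (6, 5), (7, 1), (8, 1)}; count = 8.

For each of the 121 pairs (x, y) ∈ F_11², evaluate f(x, y) mod 11. Record the zeros.
  x = 0: [0↦0, 1↦5, 2↦4, 3↦9, 4↦10, 5↦8, 6↦4, 7↦10, 8↦5, 9↦1, 10↦10]  zeros at y ∈ {0}
  x = 1: [0↦9, 1↦5, 2↦10, 3↦3, 4↦7, 5↦1, 6↦8, 7↦7, 8↦10, 9↦7, 10↦10]  zeros at y ∈ ∅
  x = 2: [0↦6, 1↦8, 2↦1, 3↦8, 4↦8, 5↦2, 6↦2, 7↦9, 8↦2, 9↦4, 10↦5]  zeros at y ∈ ∅
  x = 3: [0↦1, 1↦2, 2↦9, 3↦1, 4↦1, 5↦10, 6↦7, 7↦4, 8↦2, 9↦2, 10↦5]  zeros at y ∈ ∅
  x = 4: [0↦4, 1↦8, 2↦0, 3↦3, 4↦7, 5↦2, 6↦0, 7↦2, 8↦9, 9↦0, 10↦9]  zeros at y ∈ {2, 6, 9}
  x = 5: [0↦3, 1↦3, 2↦6, 3↦2, 4↦3, 5↦10, 6↦2, 7↦2, 8↦0, 9↦8, 10↦5]  zeros at y ∈ {8}
  x = 6: [0↦8, 1↦8, 2↦4, 3↦8, 4↦10, 5↦0, 6↦1, 7↦3, 8↦7, 9↦3, 10↦3]  zeros at y ∈ {5}
  x = 7: [0↦7, 1↦0, 2↦4, 3↦9, 4↦5, 5↦4, 6↦7, 7↦4, 8↦7, 9↦6, 10↦2]  zeros at y ∈ {1}
  x = 8: [0↦10, 1↦0, 2↦5, 3↦4, 4↦9, 5↦10, 6↦8, 7↦4, 8↦10, 9↦5, 10↦1]  zeros at y ∈ {1}
  x = 9: [0↦5, 1↦7, 2↦6, 3↦3, 4↦10, 5↦6, 6↦3, 7↦2, 8↦4, 9↦10, 10↦10]  zeros at y ∈ ∅
  x = 10: [0↦2, 1↦9, 2↦6, 3↦5, 4↦7, 5↦2, 6↦2, 7↦8, 8↦10, 9↦9, 10↦6]  zeros at y ∈ ∅
Collecting zeros: affine points = {(0, 0), (4, 2), (4, 6), (4, 9), (5, 8), (6, 5), (7, 1), (8, 1)}.
Total count |C(F_11)_aff| = 8.


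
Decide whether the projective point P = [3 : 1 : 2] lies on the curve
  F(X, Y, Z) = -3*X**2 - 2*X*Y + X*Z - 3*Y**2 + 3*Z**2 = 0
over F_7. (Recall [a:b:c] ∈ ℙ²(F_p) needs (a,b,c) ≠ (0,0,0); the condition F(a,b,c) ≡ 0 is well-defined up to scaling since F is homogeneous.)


F(3,1,2) ≡ 3 (mod 7); P is NOT on the curve.

Evaluate F(3, 1, 2) term-by-term (mod 7).
  -3*X**2 ↦ -3·9·1·1 = -27
  -2*X*Y ↦ -2·3·1·1 = -6
  X*Z ↦ 1·3·1·2 = 6
  -3*Y**2 ↦ -3·1·1·1 = -3
  3*Z**2 ↦ 3·1·1·4 = 12
Sum: F(3, 1, 2) = (-27) + (-6) + (6) + (-3) + (12) = -18.
Reducing mod 7: -18 ≡ 3 (mod 7).
Since F(a, b, c) ≡ 3 ≠ 0 (mod 7), P does NOT lie on the curve.


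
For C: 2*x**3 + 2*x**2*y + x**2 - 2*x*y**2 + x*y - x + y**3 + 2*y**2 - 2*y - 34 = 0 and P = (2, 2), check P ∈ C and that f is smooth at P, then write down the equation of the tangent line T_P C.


Tangent line at P: 37*x + 12*y - 98 = 0.

Step 1: f(2, 2) = 0, so P lies on C.
Step 2: partial derivatives
  f_x(x, y) = 6*x**2 + 4*x*y + 2*x - 2*y**2 + y - 1, f_y(x, y) = 2*x**2 - 4*x*y + x + 3*y**2 + 4*y - 2.
  f_x(P) = 37, f_y(P) = 12 (gradient nonzero, so P is smooth).
Step 3: tangent line at P: 37·(x − 2) + 12·(y − 2) = 0.
Expanding: 37*x + 12*y - 98 = 0.


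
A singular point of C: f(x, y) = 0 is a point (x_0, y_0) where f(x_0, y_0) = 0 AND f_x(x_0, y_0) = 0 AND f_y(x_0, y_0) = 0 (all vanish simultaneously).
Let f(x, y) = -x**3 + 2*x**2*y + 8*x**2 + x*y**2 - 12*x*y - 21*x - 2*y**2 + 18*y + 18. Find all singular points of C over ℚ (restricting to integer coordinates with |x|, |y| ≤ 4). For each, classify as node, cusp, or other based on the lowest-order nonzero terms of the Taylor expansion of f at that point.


Singular points: {(3, 0)}; classification: node.

Compute partial derivatives:
  f_x = -3*x**2 + 4*x*y + 16*x + y**2 - 12*y - 21.
  f_y = 2*x**2 + 2*x*y - 12*x - 4*y + 18.
Scan x_0 ∈ {−4, ..., 4}. For each x_0, f_y(x_0, y) is a polynomial in y; find its integer roots y ∈ {−4, ..., 4}, then test f_x and f at those candidates.
  x = -4: f_y(-4, y) = 98 - 12*y; no integer root y with |y| ≤ 4.
  x = -3: f_y(-3, y) = 72 - 10*y; no integer root y with |y| ≤ 4.
  x = -2: f_y(-2, y) = 50 - 8*y; no integer root y with |y| ≤ 4.
  x = -1: f_y(-1, y) = 32 - 6*y; no integer root y with |y| ≤ 4.
  x = 0: f_y(0, y) = 18 - 4*y; no integer root y with |y| ≤ 4.
  x = 1: f_y(1, y) = 8 - 2*y; vanishes at y ∈ {4}. (1, 4): f_x = -24 ≠ 0.
  x = 2: f_y(2, y) = 2; no integer root y with |y| ≤ 4.
  x = 3: f_y(3, y) = 2*y; vanishes at y ∈ {0}. (3, 0): f_x = 0, f = 0 — SINGULAR.
  x = 4: f_y(4, y) = 4*y + 2; no integer root y with |y| ≤ 4.
Only singular point on the grid: (3, 0).
Classify: substitute x = 3 + u, y = 0 + v and expand: f = -u**3 + 2*u**2*v - u**2 + u*v**2 + v**2.
No constant or linear terms (consistent with a singular point). Quadratic part: -u**2 + v**2. Cubic part: -u**3 + 2*u**2*v + u*v**2.
The quadratic part v**2 - u**2 = (v − u)(v + u) splits into two distinct linear factors, so there are two distinct tangent lines y − 0 = ±(x − 3) — this is a node (ordinary double point).
Classification: node.


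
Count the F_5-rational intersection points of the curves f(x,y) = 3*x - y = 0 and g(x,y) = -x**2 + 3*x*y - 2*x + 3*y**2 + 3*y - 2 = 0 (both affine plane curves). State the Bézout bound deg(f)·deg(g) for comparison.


Common zeros: {(1, 3)}; count = 1; Bézout bound = 2.

deg(f) = 1, deg(g) = 2, so Bézout bound = 2.
Scan x ∈ F_5. For each x, list the y ∈ F_5 with f(x, y) ≡ 0 and those with g(x, y) ≡ 0 (mod 5); the common zeros in that column are the intersection.
  x = 0: f ≡ 0 at y ∈ {0}; g ≡ 0 at y ∈ ∅; common: ∅.
  x = 1: f ≡ 0 at y ∈ {3}; g ≡ 0 at y ∈ {0, 3}; common: {3}.
  x = 2: f ≡ 0 at y ∈ {1}; g ≡ 0 at y ∈ {0, 2}; common: ∅.
  x = 3: f ≡ 0 at y ∈ {4}; g ≡ 0 at y ∈ ∅; common: ∅.
  x = 4: f ≡ 0 at y ∈ {2}; g ≡ 0 at y ∈ ∅; common: ∅.
Collecting: common zeros = {(1, 3)}, so the count is 1.
Comparison with the Bézout bound: 1 ≤ 2 = deg(f)·deg(g), as expected for curves with no common component (the affine F_5-count falls short of the bound because intersections may lie at infinity, over extension fields, or carry multiplicity).


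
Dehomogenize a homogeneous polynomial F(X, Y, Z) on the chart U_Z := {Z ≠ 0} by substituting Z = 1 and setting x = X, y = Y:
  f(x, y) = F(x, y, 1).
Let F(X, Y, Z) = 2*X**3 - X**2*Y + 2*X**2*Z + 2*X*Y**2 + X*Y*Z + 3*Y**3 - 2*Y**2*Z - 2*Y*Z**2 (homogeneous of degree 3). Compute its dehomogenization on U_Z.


f(x, y) = 2*x**3 - x**2*y + 2*x**2 + 2*x*y**2 + x*y + 3*y**3 - 2*y**2 - 2*y

On U_Z we set Z = 1. Each monomial c·X^i·Y^j·Z^k in F becomes c·x^i·y^j·1^k = c·x^i·y^j.
Substituting Z = 1: F(X, Y, 1) = 2*x**3 - x**2*y + 2*x**2 + 2*x*y**2 + x*y + 3*y**3 - 2*y**2 - 2*y.
Note: deg(f) ≤ deg(F) = 3; strict inequality happens when F is divisible by Z (lost terms).


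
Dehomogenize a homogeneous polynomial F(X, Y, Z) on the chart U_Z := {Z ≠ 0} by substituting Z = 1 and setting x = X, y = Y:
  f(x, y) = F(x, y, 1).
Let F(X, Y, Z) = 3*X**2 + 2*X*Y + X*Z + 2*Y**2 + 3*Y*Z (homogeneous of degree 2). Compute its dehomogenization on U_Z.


f(x, y) = 3*x**2 + 2*x*y + x + 2*y**2 + 3*y

On U_Z we set Z = 1. Each monomial c·X^i·Y^j·Z^k in F becomes c·x^i·y^j·1^k = c·x^i·y^j.
Substituting Z = 1: F(X, Y, 1) = 3*x**2 + 2*x*y + x + 2*y**2 + 3*y.
Note: deg(f) ≤ deg(F) = 2; strict inequality happens when F is divisible by Z (lost terms).


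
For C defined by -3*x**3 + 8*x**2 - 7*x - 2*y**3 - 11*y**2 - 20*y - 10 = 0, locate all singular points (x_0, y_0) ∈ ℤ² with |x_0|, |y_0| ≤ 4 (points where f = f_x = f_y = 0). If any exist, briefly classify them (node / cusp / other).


Singular points: {(1, -2)}; classification: node.

Compute partial derivatives:
  f_x = -9*x**2 + 16*x - 7.
  f_y = -6*y**2 - 22*y - 20.
Scan x_0 ∈ {−4, ..., 4}. For each x_0, f_y(x_0, y) is a polynomial in y; find its integer roots y ∈ {−4, ..., 4}, then test f_x and f at those candidates.
  x = -4: f_y(-4, y) = -6*y**2 - 22*y - 20; vanishes at y ∈ {-2}. (-4, -2): f_x = -215 ≠ 0.
  x = -3: f_y(-3, y) = -6*y**2 - 22*y - 20; vanishes at y ∈ {-2}. (-3, -2): f_x = -136 ≠ 0.
  x = -2: f_y(-2, y) = -6*y**2 - 22*y - 20; vanishes at y ∈ {-2}. (-2, -2): f_x = -75 ≠ 0.
  x = -1: f_y(-1, y) = -6*y**2 - 22*y - 20; vanishes at y ∈ {-2}. (-1, -2): f_x = -32 ≠ 0.
  x = 0: f_y(0, y) = -6*y**2 - 22*y - 20; vanishes at y ∈ {-2}. (0, -2): f_x = -7 ≠ 0.
  x = 1: f_y(1, y) = -6*y**2 - 22*y - 20; vanishes at y ∈ {-2}. (1, -2): f_x = 0, f = 0 — SINGULAR.
  x = 2: f_y(2, y) = -6*y**2 - 22*y - 20; vanishes at y ∈ {-2}. (2, -2): f_x = -11 ≠ 0.
  x = 3: f_y(3, y) = -6*y**2 - 22*y - 20; vanishes at y ∈ {-2}. (3, -2): f_x = -40 ≠ 0.
  x = 4: f_y(4, y) = -6*y**2 - 22*y - 20; vanishes at y ∈ {-2}. (4, -2): f_x = -87 ≠ 0.
Only singular point on the grid: (1, -2).
Classify: substitute x = 1 + u, y = -2 + v and expand: f = -3*u**3 - u**2 - 2*v**3 + v**2.
No constant or linear terms (consistent with a singular point). Quadratic part: -u**2 + v**2. Cubic part: -3*u**3 - 2*v**3.
The quadratic part v**2 - u**2 = (v − u)(v + u) splits into two distinct linear factors, so there are two distinct tangent lines y − -2 = ±(x − 1) — this is a node (ordinary double point).
Classification: node.


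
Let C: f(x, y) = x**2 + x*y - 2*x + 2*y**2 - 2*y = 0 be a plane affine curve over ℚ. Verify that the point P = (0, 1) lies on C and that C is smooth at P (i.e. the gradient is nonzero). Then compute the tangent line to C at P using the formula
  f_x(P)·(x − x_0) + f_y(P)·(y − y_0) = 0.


Tangent line at P: -x + 2*y - 2 = 0.

Step 1: f(0, 1) = 0, so P lies on C.
Step 2: partial derivatives
  f_x(x, y) = 2*x + y - 2, f_y(x, y) = x + 4*y - 2.
  f_x(P) = -1, f_y(P) = 2 (gradient nonzero, so P is smooth).
Step 3: tangent line at P: -1·(x − 0) + 2·(y − 1) = 0.
Expanding: -x + 2*y - 2 = 0.


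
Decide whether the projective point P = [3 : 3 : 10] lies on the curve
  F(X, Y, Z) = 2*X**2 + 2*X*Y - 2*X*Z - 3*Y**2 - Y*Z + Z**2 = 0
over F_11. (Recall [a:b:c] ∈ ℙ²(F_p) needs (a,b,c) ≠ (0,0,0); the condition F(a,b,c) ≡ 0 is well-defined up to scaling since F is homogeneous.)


F(3,3,10) ≡ 8 (mod 11); P is NOT on the curve.

Evaluate F(3, 3, 10) term-by-term (mod 11).
  2*X**2 ↦ 2·9·1·1 = 18
  2*X*Y ↦ 2·3·3·1 = 18
  -2*X*Z ↦ -2·3·1·10 = -60
  -3*Y**2 ↦ -3·1·9·1 = -27
  -Y*Z ↦ -1·1·3·10 = -30
  Z**2 ↦ 1·1·1·100 = 100
Sum: F(3, 3, 10) = (18) + (18) + (-60) + (-27) + (-30) + (100) = 19.
Reducing mod 11: 19 ≡ 8 (mod 11).
Since F(a, b, c) ≡ 8 ≠ 0 (mod 11), P does NOT lie on the curve.


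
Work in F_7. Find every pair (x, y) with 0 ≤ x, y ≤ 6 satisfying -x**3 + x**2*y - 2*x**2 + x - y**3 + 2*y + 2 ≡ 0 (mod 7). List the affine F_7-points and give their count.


Affine F_7-points: {(1, 0), (2, 1), (2, 3), (4, 3), (5, 0), (6, 0)}; count = 6.

For each of the 49 pairs (x, y) ∈ F_7², evaluate f(x, y) mod 7. Record the zeros.
  x = 0: [0↦2, 1↦3, 2↦5, 3↦2, 4↦2, 5↦6, 6↦1]  zeros at y ∈ ∅
  x = 1: [0↦0, 1↦2, 2↦5, 3↦3, 4↦4, 5↦2, 6↦5]  zeros at y ∈ {0}
  x = 2: [0↦2, 1↦0, 2↦6, 3↦0, 4↦4, 5↦5, 6↦4]  zeros at y ∈ {1, 3}
  x = 3: [0↦2, 1↦5, 2↦2, 3↦1, 4↦3, 5↦2, 6↦6]  zeros at y ∈ ∅
  x = 4: [0↦1, 1↦4, 2↦1, 3↦0, 4↦2, 5↦1, 6↦5]  zeros at y ∈ {3}
  x = 5: [0↦0, 1↦5, 2↦4, 3↦5, 4↦2, 5↦3, 6↦2]  zeros at y ∈ {0}
  x = 6: [0↦0, 1↦2, 2↦5, 3↦3, 4↦4, 5↦2, 6↦5]  zeros at y ∈ {0}
Collecting zeros: affine points = {(1, 0), (2, 1), (2, 3), (4, 3), (5, 0), (6, 0)}.
Total count |C(F_7)_aff| = 6.


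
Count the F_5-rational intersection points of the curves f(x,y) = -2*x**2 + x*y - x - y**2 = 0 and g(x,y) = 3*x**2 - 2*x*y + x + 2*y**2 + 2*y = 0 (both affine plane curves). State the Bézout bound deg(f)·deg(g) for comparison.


Common zeros: {(0, 0)}; count = 1; Bézout bound = 4.

deg(f) = 2, deg(g) = 2, so Bézout bound = 4.
Scan x ∈ F_5. For each x, list the y ∈ F_5 with f(x, y) ≡ 0 and those with g(x, y) ≡ 0 (mod 5); the common zeros in that column are the intersection.
  x = 0: f ≡ 0 at y ∈ {0}; g ≡ 0 at y ∈ {0, 4}; common: {0}.
  x = 1: f ≡ 0 at y ∈ {2, 4}; g ≡ 0 at y ∈ ∅; common: ∅.
  x = 2: f ≡ 0 at y ∈ {0, 2}; g ≡ 0 at y ∈ ∅; common: ∅.
  x = 3: f ≡ 0 at y ∈ {4}; g ≡ 0 at y ∈ {0, 2}; common: ∅.
  x = 4: f ≡ 0 at y ∈ ∅; g ≡ 0 at y ∈ {4}; common: ∅.
Collecting: common zeros = {(0, 0)}, so the count is 1.
Comparison with the Bézout bound: 1 ≤ 4 = deg(f)·deg(g), as expected for curves with no common component (the affine F_5-count falls short of the bound because intersections may lie at infinity, over extension fields, or carry multiplicity).


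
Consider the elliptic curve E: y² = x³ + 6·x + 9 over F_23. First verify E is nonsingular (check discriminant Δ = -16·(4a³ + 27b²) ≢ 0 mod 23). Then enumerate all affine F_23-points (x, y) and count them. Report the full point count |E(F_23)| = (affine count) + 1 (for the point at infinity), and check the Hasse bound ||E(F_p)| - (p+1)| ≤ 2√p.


Affine points = {(0, 3), (0, 20), (1, 4), (1, 19), (2, 11), (2, 12), (3, 10), (3, 13), (5, 7), (5, 16), (6, 10), (6, 13), (7, 7), (7, 16), (11, 7), (11, 16), (14, 10), (14, 13), (15, 1), (15, 22), (19, 6), (19, 17), (21, 9), (21, 14), (22, 5), (22, 18)}; affine count = 26; |E(F_23)| = 27.

Discriminant check: Δ ∝ 4a³ + 27b² = 4·6³ + 27·9² = 4·216 + 27·81 ≡ 15 (mod 23). Nonzero ⇒ E is nonsingular.
For each x ∈ F_23, compute rhs = x³ + 6·x + 9 mod 23, then count y ∈ F_23 with y² ≡ rhs.
  x = 0: rhs = 9, matching y values: 3, 20 (2 points).
  x = 1: rhs = 16, matching y values: 4, 19 (2 points).
  x = 2: rhs = 6, matching y values: 11, 12 (2 points).
  x = 3: rhs = 8, matching y values: 10, 13 (2 points).
  x = 4: rhs = 5, matching y values: none (0 points).
  x = 5: rhs = 3, matching y values: 7, 16 (2 points).
  x = 6: rhs = 8, matching y values: 10, 13 (2 points).
  x = 7: rhs = 3, matching y values: 7, 16 (2 points).
  x = 8: rhs = 17, matching y values: none (0 points).
  x = 9: rhs = 10, matching y values: none (0 points).
  x = 10: rhs = 11, matching y values: none (0 points).
  x = 11: rhs = 3, matching y values: 7, 16 (2 points).
  x = 12: rhs = 15, matching y values: none (0 points).
  x = 13: rhs = 7, matching y values: none (0 points).
  x = 14: rhs = 8, matching y values: 10, 13 (2 points).
  x = 15: rhs = 1, matching y values: 1, 22 (2 points).
  x = 16: rhs = 15, matching y values: none (0 points).
  x = 17: rhs = 10, matching y values: none (0 points).
  x = 18: rhs = 15, matching y values: none (0 points).
  x = 19: rhs = 13, matching y values: 6, 17 (2 points).
  x = 20: rhs = 10, matching y values: none (0 points).
  x = 21: rhs = 12, matching y values: 9, 14 (2 points).
  x = 22: rhs = 2, matching y values: 5, 18 (2 points).
Total affine count: 26.
Full point count |E(F_23)| = 26 + 1 = 27.
Hasse bound: |27 − (23+1)| = |3| = 3 ≤ 2√23 ≈ 9.5917 ✓.


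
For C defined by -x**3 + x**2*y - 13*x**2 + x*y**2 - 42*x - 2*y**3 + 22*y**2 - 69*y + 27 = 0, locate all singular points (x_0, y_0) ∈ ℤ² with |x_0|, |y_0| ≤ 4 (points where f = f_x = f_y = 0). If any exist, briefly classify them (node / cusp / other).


Singular points: {(-3, 3)}; classification: node.

Compute partial derivatives:
  f_x = -3*x**2 + 2*x*y - 26*x + y**2 - 42.
  f_y = x**2 + 2*x*y - 6*y**2 + 44*y - 69.
Scan x_0 ∈ {−4, ..., 4}. For each x_0, f_y(x_0, y) is a polynomial in y; find its integer roots y ∈ {−4, ..., 4}, then test f_x and f at those candidates.
  x = -4: f_y(-4, y) = -6*y**2 + 36*y - 53; no integer root y with |y| ≤ 4.
  x = -3: f_y(-3, y) = -6*y**2 + 38*y - 60; vanishes at y ∈ {3}. (-3, 3): f_x = 0, f = 0 — SINGULAR.
  x = -2: f_y(-2, y) = -6*y**2 + 40*y - 65; no integer root y with |y| ≤ 4.
  x = -1: f_y(-1, y) = -6*y**2 + 42*y - 68; no integer root y with |y| ≤ 4.
  x = 0: f_y(0, y) = -6*y**2 + 44*y - 69; no integer root y with |y| ≤ 4.
  x = 1: f_y(1, y) = -6*y**2 + 46*y - 68; vanishes at y ∈ {2}. (1, 2): f_x = -63 ≠ 0.
  x = 2: f_y(2, y) = -6*y**2 + 48*y - 65; no integer root y with |y| ≤ 4.
  x = 3: f_y(3, y) = -6*y**2 + 50*y - 60; no integer root y with |y| ≤ 4.
  x = 4: f_y(4, y) = -6*y**2 + 52*y - 53; no integer root y with |y| ≤ 4.
Only singular point on the grid: (-3, 3).
Classify: substitute x = -3 + u, y = 3 + v and expand: f = -u**3 + u**2*v - u**2 + u*v**2 - 2*v**3 + v**2.
No constant or linear terms (consistent with a singular point). Quadratic part: -u**2 + v**2. Cubic part: -u**3 + u**2*v + u*v**2 - 2*v**3.
The quadratic part v**2 - u**2 = (v − u)(v + u) splits into two distinct linear factors, so there are two distinct tangent lines y − 3 = ±(x − -3) — this is a node (ordinary double point).
Classification: node.


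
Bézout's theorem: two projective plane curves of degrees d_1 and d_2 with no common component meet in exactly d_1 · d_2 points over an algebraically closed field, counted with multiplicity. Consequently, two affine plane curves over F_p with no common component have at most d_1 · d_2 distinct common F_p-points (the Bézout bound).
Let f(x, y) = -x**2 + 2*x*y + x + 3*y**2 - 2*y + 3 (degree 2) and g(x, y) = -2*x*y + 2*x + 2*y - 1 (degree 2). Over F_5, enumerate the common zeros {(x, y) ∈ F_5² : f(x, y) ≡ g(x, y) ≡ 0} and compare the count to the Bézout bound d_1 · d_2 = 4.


Common zeros: {(4, 2)}; count = 1; Bézout bound = 4.

deg(f) = 2, deg(g) = 2, so Bézout bound = 4.
Scan x ∈ F_5. For each x, list the y ∈ F_5 with f(x, y) ≡ 0 and those with g(x, y) ≡ 0 (mod 5); the common zeros in that column are the intersection.
  x = 0: f ≡ 0 at y ∈ ∅; g ≡ 0 at y ∈ {3}; common: ∅.
  x = 1: f ≡ 0 at y ∈ {2, 3}; g ≡ 0 at y ∈ ∅; common: ∅.
  x = 2: f ≡ 0 at y ∈ ∅; g ≡ 0 at y ∈ {4}; common: ∅.
  x = 3: f ≡ 0 at y ∈ ∅; g ≡ 0 at y ∈ {0}; common: ∅.
  x = 4: f ≡ 0 at y ∈ {1, 2}; g ≡ 0 at y ∈ {2}; common: {2}.
Collecting: common zeros = {(4, 2)}, so the count is 1.
Comparison with the Bézout bound: 1 ≤ 4 = deg(f)·deg(g), as expected for curves with no common component (the affine F_5-count falls short of the bound because intersections may lie at infinity, over extension fields, or carry multiplicity).


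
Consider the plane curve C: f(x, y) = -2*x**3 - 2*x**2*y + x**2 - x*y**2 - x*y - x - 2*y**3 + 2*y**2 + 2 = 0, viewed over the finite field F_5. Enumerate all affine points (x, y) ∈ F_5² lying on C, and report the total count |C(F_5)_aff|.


Affine F_5-points: {(1, 0), (2, 4), (3, 1), (4, 2)}; count = 4.

For each of the 25 pairs (x, y) ∈ F_5², evaluate f(x, y) mod 5. Record the zeros.
  x = 0: [0↦2, 1↦2, 2↦4, 3↦1, 4↦1]  zeros at y ∈ ∅
  x = 1: [0↦0, 1↦1, 2↦2, 3↦1, 4↦1]  zeros at y ∈ {0}
  x = 2: [0↦3, 1↦1, 2↦2, 3↦4, 4↦0]  zeros at y ∈ {4}
  x = 3: [0↦4, 1↦0, 2↦2, 3↦3, 4↦1]  zeros at y ∈ {1}
  x = 4: [0↦1, 1↦1, 2↦0, 3↦1, 4↦2]  zeros at y ∈ {2}
Collecting zeros: affine points = {(1, 0), (2, 4), (3, 1), (4, 2)}.
Total count |C(F_5)_aff| = 4.


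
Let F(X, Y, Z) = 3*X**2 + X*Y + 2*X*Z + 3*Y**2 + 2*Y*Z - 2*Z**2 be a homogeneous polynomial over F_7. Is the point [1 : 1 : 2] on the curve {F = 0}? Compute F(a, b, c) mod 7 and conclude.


F(1,1,2) ≡ 0 (mod 7); P is on the curve.

Evaluate F(1, 1, 2) term-by-term (mod 7).
  3*X**2 ↦ 3·1·1·1 = 3
  X*Y ↦ 1·1·1·1 = 1
  2*X*Z ↦ 2·1·1·2 = 4
  3*Y**2 ↦ 3·1·1·1 = 3
  2*Y*Z ↦ 2·1·1·2 = 4
  -2*Z**2 ↦ -2·1·1·4 = -8
Sum: F(1, 1, 2) = (3) + (1) + (4) + (3) + (4) + (-8) = 7.
Reducing mod 7: 7 ≡ 0 (mod 7).
Since F(a, b, c) ≡ 0 (mod 7), P lies on the curve.


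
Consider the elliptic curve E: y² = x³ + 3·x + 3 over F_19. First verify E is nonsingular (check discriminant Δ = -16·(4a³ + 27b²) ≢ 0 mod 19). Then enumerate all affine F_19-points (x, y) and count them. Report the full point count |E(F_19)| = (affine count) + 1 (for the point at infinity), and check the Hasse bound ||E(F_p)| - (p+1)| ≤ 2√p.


Affine points = {(1, 8), (1, 11), (2, 6), (2, 13), (3, 1), (3, 18), (6, 3), (6, 16), (7, 5), (7, 14), (8, 8), (8, 11), (10, 8), (10, 11), (12, 0), (13, 4), (13, 15), (16, 9), (16, 10)}; affine count = 19; |E(F_19)| = 20.

Discriminant check: Δ ∝ 4a³ + 27b² = 4·3³ + 27·3² = 4·27 + 27·9 ≡ 9 (mod 19). Nonzero ⇒ E is nonsingular.
For each x ∈ F_19, compute rhs = x³ + 3·x + 3 mod 19, then count y ∈ F_19 with y² ≡ rhs.
  x = 0: rhs = 3, matching y values: none (0 points).
  x = 1: rhs = 7, matching y values: 8, 11 (2 points).
  x = 2: rhs = 17, matching y values: 6, 13 (2 points).
  x = 3: rhs = 1, matching y values: 1, 18 (2 points).
  x = 4: rhs = 3, matching y values: none (0 points).
  x = 5: rhs = 10, matching y values: none (0 points).
  x = 6: rhs = 9, matching y values: 3, 16 (2 points).
  x = 7: rhs = 6, matching y values: 5, 14 (2 points).
  x = 8: rhs = 7, matching y values: 8, 11 (2 points).
  x = 9: rhs = 18, matching y values: none (0 points).
  x = 10: rhs = 7, matching y values: 8, 11 (2 points).
  x = 11: rhs = 18, matching y values: none (0 points).
  x = 12: rhs = 0, matching y values: 0 (1 points).
  x = 13: rhs = 16, matching y values: 4, 15 (2 points).
  x = 14: rhs = 15, matching y values: none (0 points).
  x = 15: rhs = 3, matching y values: none (0 points).
  x = 16: rhs = 5, matching y values: 9, 10 (2 points).
  x = 17: rhs = 8, matching y values: none (0 points).
  x = 18: rhs = 18, matching y values: none (0 points).
Total affine count: 19.
Full point count |E(F_19)| = 19 + 1 = 20.
Hasse bound: |20 − (19+1)| = |0| = 0 ≤ 2√19 ≈ 8.7178 ✓.


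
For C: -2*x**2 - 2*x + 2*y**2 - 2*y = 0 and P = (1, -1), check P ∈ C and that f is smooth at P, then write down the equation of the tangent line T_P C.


Tangent line at P: -6*x - 6*y = 0.

Step 1: f(1, -1) = 0, so P lies on C.
Step 2: partial derivatives
  f_x(x, y) = -4*x - 2, f_y(x, y) = 4*y - 2.
  f_x(P) = -6, f_y(P) = -6 (gradient nonzero, so P is smooth).
Step 3: tangent line at P: -6·(x − 1) + -6·(y − -1) = 0.
Expanding: -6*x - 6*y = 0.


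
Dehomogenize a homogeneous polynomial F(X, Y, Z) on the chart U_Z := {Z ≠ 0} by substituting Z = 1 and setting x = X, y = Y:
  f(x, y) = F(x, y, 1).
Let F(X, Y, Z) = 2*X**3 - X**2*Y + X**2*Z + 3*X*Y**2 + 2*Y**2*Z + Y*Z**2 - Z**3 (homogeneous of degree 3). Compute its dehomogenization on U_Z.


f(x, y) = 2*x**3 - x**2*y + x**2 + 3*x*y**2 + 2*y**2 + y - 1

On U_Z we set Z = 1. Each monomial c·X^i·Y^j·Z^k in F becomes c·x^i·y^j·1^k = c·x^i·y^j.
Substituting Z = 1: F(X, Y, 1) = 2*x**3 - x**2*y + x**2 + 3*x*y**2 + 2*y**2 + y - 1.
Note: deg(f) ≤ deg(F) = 3; strict inequality happens when F is divisible by Z (lost terms).


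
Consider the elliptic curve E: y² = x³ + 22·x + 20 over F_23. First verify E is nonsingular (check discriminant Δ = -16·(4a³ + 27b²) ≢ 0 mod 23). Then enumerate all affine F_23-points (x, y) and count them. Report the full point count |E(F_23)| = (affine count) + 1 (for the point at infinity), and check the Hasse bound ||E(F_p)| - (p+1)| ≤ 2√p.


Affine points = {(2, 7), (2, 16), (5, 5), (5, 18), (6, 0), (8, 8), (8, 15), (9, 2), (9, 21), (11, 11), (11, 12), (14, 6), (14, 17), (16, 11), (16, 12), (19, 11), (19, 12)}; affine count = 17; |E(F_23)| = 18.

Discriminant check: Δ ∝ 4a³ + 27b² = 4·22³ + 27·20² = 4·10648 + 27·400 ≡ 9 (mod 23). Nonzero ⇒ E is nonsingular.
For each x ∈ F_23, compute rhs = x³ + 22·x + 20 mod 23, then count y ∈ F_23 with y² ≡ rhs.
  x = 0: rhs = 20, matching y values: none (0 points).
  x = 1: rhs = 20, matching y values: none (0 points).
  x = 2: rhs = 3, matching y values: 7, 16 (2 points).
  x = 3: rhs = 21, matching y values: none (0 points).
  x = 4: rhs = 11, matching y values: none (0 points).
  x = 5: rhs = 2, matching y values: 5, 18 (2 points).
  x = 6: rhs = 0, matching y values: 0 (1 points).
  x = 7: rhs = 11, matching y values: none (0 points).
  x = 8: rhs = 18, matching y values: 8, 15 (2 points).
  x = 9: rhs = 4, matching y values: 2, 21 (2 points).
  x = 10: rhs = 21, matching y values: none (0 points).
  x = 11: rhs = 6, matching y values: 11, 12 (2 points).
  x = 12: rhs = 11, matching y values: none (0 points).
  x = 13: rhs = 19, matching y values: none (0 points).
  x = 14: rhs = 13, matching y values: 6, 17 (2 points).
  x = 15: rhs = 22, matching y values: none (0 points).
  x = 16: rhs = 6, matching y values: 11, 12 (2 points).
  x = 17: rhs = 17, matching y values: none (0 points).
  x = 18: rhs = 15, matching y values: none (0 points).
  x = 19: rhs = 6, matching y values: 11, 12 (2 points).
  x = 20: rhs = 19, matching y values: none (0 points).
  x = 21: rhs = 14, matching y values: none (0 points).
  x = 22: rhs = 20, matching y values: none (0 points).
Total affine count: 17.
Full point count |E(F_23)| = 17 + 1 = 18.
Hasse bound: |18 − (23+1)| = |-6| = 6 ≤ 2√23 ≈ 9.5917 ✓.


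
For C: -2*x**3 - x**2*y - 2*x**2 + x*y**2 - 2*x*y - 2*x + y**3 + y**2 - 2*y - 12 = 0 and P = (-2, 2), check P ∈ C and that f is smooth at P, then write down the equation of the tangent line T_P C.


Tangent line at P: -10*x + 6*y - 32 = 0.

Step 1: f(-2, 2) = 0, so P lies on C.
Step 2: partial derivatives
  f_x(x, y) = -6*x**2 - 2*x*y - 4*x + y**2 - 2*y - 2, f_y(x, y) = -x**2 + 2*x*y - 2*x + 3*y**2 + 2*y - 2.
  f_x(P) = -10, f_y(P) = 6 (gradient nonzero, so P is smooth).
Step 3: tangent line at P: -10·(x − -2) + 6·(y − 2) = 0.
Expanding: -10*x + 6*y - 32 = 0.


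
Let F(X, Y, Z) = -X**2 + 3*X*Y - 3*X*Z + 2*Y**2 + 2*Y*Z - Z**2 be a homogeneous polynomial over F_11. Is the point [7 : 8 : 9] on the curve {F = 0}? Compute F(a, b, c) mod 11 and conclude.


F(7,8,9) ≡ 0 (mod 11); P is on the curve.

Evaluate F(7, 8, 9) term-by-term (mod 11).
  -X**2 ↦ -1·49·1·1 = -49
  3*X*Y ↦ 3·7·8·1 = 168
  -3*X*Z ↦ -3·7·1·9 = -189
  2*Y**2 ↦ 2·1·64·1 = 128
  2*Y*Z ↦ 2·1·8·9 = 144
  -Z**2 ↦ -1·1·1·81 = -81
Sum: F(7, 8, 9) = (-49) + (168) + (-189) + (128) + (144) + (-81) = 121.
Reducing mod 11: 121 ≡ 0 (mod 11).
Since F(a, b, c) ≡ 0 (mod 11), P lies on the curve.
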